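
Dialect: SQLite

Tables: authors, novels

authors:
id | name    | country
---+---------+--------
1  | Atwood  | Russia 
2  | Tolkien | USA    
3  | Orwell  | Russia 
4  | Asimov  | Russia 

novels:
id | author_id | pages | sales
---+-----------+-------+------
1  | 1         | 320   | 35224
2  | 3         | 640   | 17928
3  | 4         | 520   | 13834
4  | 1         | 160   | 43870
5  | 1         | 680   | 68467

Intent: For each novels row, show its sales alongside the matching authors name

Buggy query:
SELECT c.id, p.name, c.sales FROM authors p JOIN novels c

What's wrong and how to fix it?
Bug: JOIN with no ON clause produces a cartesian product; every novels row pairs with every authors row

Fix: Specify the join condition linking the foreign key to the parent id

Corrected query:
SELECT c.id, p.name, c.sales FROM authors p JOIN novels c ON c.author_id = p.id

Result:
id | name   | sales
---+--------+------
1  | Atwood | 35224
2  | Orwell | 17928
3  | Asimov | 13834
4  | Atwood | 43870
5  | Atwood | 68467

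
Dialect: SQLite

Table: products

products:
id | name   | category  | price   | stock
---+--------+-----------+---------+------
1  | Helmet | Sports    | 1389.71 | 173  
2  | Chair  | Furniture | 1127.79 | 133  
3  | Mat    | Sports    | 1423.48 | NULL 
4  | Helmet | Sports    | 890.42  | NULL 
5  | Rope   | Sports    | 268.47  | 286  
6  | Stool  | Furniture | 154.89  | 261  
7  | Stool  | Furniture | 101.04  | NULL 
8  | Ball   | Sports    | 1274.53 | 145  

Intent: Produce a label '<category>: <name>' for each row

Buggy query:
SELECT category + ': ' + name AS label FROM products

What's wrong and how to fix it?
Bug: SQLite uses || for string concatenation; + coerces text to numbers (yielding 0)

Fix: Replace + with || to concatenate text

Corrected query:
SELECT category || ': ' || name AS label FROM products

Result:
label           
----------------
Sports: Helmet  
Furniture: Chair
Sports: Mat     
Sports: Helmet  
Sports: Rope    
Furniture: Stool
Furniture: Stool
Sports: Ball    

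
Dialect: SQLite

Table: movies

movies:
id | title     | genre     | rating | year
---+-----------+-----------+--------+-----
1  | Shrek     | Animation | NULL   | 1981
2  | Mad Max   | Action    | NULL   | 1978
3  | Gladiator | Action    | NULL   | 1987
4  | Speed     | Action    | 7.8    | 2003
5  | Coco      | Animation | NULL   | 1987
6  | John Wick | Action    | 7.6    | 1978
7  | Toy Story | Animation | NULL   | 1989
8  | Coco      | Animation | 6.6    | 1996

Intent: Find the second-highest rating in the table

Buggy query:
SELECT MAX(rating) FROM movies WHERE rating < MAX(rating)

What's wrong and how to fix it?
Bug: MAX(rating) on the right of the comparison is an aggregate-in-WHERE error

Fix: Put the inner MAX in a scalar subquery

Corrected query:
SELECT MAX(rating) FROM movies WHERE rating < (SELECT MAX(rating) FROM movies)

Result:
MAX(rating)
-----------
7.6        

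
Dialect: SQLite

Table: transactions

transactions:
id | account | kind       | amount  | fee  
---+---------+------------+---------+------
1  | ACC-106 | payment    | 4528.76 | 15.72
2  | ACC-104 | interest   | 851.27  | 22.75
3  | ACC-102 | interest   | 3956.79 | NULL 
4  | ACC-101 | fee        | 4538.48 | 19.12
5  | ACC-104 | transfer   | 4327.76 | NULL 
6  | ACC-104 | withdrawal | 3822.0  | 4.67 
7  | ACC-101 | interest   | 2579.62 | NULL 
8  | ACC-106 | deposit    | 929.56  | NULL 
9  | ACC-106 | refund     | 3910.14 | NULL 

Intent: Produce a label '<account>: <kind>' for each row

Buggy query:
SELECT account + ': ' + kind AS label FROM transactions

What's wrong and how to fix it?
Bug: SQLite uses || for string concatenation; + coerces text to numbers (yielding 0)

Fix: Replace + with || to concatenate text

Corrected query:
SELECT account || ': ' || kind AS label FROM transactions

Result:
label              
-------------------
ACC-106: payment   
ACC-104: interest  
ACC-102: interest  
ACC-101: fee       
ACC-104: transfer  
ACC-104: withdrawal
ACC-101: interest  
ACC-106: deposit   
ACC-106: refund    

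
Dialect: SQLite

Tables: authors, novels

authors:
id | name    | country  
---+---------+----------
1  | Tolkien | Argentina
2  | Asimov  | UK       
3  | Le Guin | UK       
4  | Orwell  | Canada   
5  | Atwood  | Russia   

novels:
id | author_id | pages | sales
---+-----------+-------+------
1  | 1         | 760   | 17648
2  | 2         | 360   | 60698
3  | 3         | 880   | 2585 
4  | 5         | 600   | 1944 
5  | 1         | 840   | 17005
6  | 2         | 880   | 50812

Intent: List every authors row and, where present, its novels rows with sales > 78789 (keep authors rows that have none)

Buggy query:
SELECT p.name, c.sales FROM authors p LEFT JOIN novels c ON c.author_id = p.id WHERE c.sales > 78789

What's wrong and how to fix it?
Bug: Filtering c.sales in WHERE discards the NULL rows produced by LEFT JOIN, turning it into an inner join

Fix: Put 'c.sales > 78789' in the JOIN's ON clause instead of WHERE

Corrected query:
SELECT p.name, c.sales FROM authors p LEFT JOIN novels c ON c.author_id = p.id AND c.sales > 78789

Result:
name    | sales
--------+------
Tolkien | NULL 
Asimov  | NULL 
Le Guin | NULL 
Orwell  | NULL 
Atwood  | NULL 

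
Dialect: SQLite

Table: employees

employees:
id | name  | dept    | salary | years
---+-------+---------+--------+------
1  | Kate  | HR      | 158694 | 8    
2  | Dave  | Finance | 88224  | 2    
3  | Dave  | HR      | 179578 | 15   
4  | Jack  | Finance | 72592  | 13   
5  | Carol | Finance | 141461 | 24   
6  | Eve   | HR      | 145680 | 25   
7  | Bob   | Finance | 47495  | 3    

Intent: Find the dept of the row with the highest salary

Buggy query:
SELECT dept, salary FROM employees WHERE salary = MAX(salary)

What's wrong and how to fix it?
Bug: MAX(salary) is an aggregate and cannot be used directly in WHERE

Fix: Wrap MAX in a scalar subquery so WHERE compares against a single value

Corrected query:
SELECT dept, salary FROM employees WHERE salary = (SELECT MAX(salary) FROM employees)

Result:
dept | salary
-----+-------
HR   | 179578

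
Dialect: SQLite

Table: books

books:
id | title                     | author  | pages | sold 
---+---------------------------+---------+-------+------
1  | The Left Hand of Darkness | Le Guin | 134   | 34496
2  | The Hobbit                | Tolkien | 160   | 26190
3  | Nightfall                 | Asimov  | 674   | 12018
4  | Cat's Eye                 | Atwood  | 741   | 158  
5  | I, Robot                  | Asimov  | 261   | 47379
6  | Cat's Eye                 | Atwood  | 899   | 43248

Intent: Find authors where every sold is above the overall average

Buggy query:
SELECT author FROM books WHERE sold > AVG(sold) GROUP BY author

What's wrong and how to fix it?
Bug: WHERE evaluates per row before aggregation, so AVG() is unavailable

Fix: Compute the overall average in a scalar subquery and compare each group's MIN against it in HAVING

Corrected query:
SELECT author FROM books GROUP BY author HAVING MIN(sold) > (SELECT AVG(sold) FROM books)

Result:
author 
-------
Le Guin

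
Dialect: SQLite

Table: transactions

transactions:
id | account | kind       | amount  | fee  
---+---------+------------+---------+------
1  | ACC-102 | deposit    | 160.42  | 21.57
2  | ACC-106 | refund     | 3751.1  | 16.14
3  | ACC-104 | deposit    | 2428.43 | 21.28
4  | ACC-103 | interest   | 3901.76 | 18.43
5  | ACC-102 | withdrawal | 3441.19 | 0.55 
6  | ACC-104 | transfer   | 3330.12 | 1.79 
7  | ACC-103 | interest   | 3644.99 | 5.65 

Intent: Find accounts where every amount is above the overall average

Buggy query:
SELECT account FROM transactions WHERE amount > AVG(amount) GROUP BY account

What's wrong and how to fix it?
Bug: AVG() is an aggregate; it can't sit directly in WHERE

Fix: Compute the overall average in a scalar subquery and compare each group's MIN against it in HAVING

Corrected query:
SELECT account FROM transactions GROUP BY account HAVING MIN(amount) > (SELECT AVG(amount) FROM transactions)

Result:
account
-------
ACC-103
ACC-106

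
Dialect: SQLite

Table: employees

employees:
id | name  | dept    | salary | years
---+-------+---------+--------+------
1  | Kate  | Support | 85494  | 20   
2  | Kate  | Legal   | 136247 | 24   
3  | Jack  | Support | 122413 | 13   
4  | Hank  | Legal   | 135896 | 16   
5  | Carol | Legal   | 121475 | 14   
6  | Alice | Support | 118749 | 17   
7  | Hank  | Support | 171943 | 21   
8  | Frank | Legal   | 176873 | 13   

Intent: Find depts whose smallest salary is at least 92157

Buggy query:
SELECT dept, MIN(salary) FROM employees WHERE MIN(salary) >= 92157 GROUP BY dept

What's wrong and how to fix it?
Bug: MIN() in WHERE is a misuse of aggregate

Fix: Replace WHERE with HAVING after the GROUP BY

Corrected query:
SELECT dept, MIN(salary) FROM employees GROUP BY dept HAVING MIN(salary) >= 92157

Result:
dept  | MIN(salary)
------+------------
Legal | 121475     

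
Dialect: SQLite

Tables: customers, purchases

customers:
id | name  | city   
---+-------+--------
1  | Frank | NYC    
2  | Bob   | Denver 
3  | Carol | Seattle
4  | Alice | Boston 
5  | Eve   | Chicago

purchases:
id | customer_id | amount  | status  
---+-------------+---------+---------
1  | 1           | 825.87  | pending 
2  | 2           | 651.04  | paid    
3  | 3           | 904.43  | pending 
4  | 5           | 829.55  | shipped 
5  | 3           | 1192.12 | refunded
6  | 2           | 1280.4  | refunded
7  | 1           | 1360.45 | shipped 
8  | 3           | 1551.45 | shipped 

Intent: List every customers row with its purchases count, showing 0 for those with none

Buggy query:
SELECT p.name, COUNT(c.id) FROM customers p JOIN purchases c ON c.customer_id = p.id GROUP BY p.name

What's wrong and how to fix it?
Bug: An inner join excludes parents with zero children

Fix: Switch to LEFT JOIN to retain unmatched parent rows

Corrected query:
SELECT p.name, COUNT(c.id) FROM customers p LEFT JOIN purchases c ON c.customer_id = p.id GROUP BY p.name

Result:
name  | COUNT(c.id)
------+------------
Alice | 0          
Bob   | 2          
Carol | 3          
Eve   | 1          
Frank | 2          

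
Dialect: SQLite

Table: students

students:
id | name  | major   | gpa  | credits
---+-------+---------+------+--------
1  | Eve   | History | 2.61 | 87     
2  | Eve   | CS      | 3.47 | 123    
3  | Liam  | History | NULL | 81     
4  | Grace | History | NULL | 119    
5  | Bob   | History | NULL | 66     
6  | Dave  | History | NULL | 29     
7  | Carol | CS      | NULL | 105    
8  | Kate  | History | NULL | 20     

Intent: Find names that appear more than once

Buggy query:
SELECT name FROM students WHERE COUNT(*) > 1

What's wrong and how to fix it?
Bug: COUNT(*) is an aggregate and cannot be used in WHERE

Fix: Group first, then use HAVING for the count condition

Corrected query:
SELECT name FROM students GROUP BY name HAVING COUNT(*) > 1

Result:
name
----
Eve 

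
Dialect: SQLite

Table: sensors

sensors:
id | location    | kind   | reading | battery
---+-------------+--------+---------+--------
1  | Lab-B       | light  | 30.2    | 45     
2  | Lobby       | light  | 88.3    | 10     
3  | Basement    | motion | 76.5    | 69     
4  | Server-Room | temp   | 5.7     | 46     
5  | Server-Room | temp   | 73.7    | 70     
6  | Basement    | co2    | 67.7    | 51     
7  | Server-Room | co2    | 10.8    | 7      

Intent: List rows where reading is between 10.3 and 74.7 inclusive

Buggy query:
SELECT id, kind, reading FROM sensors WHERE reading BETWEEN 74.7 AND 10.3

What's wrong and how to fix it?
Bug: BETWEEN expects the lower bound first; with 74.7 AND 10.3 the range is empty

Fix: Swap the bounds so the smaller value comes first

Corrected query:
SELECT id, kind, reading FROM sensors WHERE reading BETWEEN 10.3 AND 74.7

Result:
id | kind  | reading
---+-------+--------
1  | light | 30.2   
5  | temp  | 73.7   
6  | co2   | 67.7   
7  | co2   | 10.8   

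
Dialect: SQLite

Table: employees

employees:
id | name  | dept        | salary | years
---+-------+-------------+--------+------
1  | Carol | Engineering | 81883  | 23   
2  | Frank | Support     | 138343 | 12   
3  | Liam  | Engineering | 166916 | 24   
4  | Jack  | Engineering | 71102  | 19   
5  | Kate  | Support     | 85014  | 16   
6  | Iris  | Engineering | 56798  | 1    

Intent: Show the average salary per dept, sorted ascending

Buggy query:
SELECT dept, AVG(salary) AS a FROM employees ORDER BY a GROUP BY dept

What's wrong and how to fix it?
Bug: GROUP BY must precede ORDER BY

Fix: Move ORDER BY to the end, after GROUP BY

Corrected query:
SELECT dept, AVG(salary) AS a FROM employees GROUP BY dept ORDER BY a

Result:
dept        | a       
------------+---------
Engineering | 94174.75
Support     | 111678.5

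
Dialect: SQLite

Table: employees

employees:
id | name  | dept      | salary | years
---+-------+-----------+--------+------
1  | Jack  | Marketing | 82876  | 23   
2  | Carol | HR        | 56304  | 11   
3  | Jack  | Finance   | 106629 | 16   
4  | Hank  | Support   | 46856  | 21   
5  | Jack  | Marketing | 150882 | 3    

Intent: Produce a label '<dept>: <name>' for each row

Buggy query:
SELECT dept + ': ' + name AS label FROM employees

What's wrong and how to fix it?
Bug: '+' is numeric addition; on text columns SQLite converts them to 0 instead of concatenating

Fix: Replace + with || to concatenate text

Corrected query:
SELECT dept || ': ' || name AS label FROM employees

Result:
label          
---------------
Marketing: Jack
HR: Carol      
Finance: Jack  
Support: Hank  
Marketing: Jack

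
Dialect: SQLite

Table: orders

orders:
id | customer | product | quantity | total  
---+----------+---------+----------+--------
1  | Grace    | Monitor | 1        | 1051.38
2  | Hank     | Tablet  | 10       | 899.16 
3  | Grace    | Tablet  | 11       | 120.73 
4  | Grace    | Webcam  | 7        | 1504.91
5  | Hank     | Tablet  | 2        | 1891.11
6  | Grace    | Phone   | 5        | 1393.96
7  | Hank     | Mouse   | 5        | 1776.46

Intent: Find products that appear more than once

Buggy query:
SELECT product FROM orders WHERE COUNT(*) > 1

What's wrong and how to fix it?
Bug: COUNT(*) is an aggregate and cannot be used in WHERE

Fix: Group first, then use HAVING for the count condition

Corrected query:
SELECT product FROM orders GROUP BY product HAVING COUNT(*) > 1

Result:
product
-------
Tablet 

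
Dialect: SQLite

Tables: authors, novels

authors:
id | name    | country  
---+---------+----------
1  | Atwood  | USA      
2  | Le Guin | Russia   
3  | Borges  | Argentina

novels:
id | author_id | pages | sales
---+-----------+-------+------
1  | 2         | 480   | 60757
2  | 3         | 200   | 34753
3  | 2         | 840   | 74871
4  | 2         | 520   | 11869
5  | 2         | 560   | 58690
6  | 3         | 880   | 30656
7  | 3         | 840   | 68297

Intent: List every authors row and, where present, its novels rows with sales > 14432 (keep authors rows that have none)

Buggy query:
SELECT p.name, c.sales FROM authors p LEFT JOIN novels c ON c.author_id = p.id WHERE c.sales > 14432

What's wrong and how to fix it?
Bug: Filtering c.sales in WHERE discards the NULL rows produced by LEFT JOIN, turning it into an inner join

Fix: Put 'c.sales > 14432' in the JOIN's ON clause instead of WHERE

Corrected query:
SELECT p.name, c.sales FROM authors p LEFT JOIN novels c ON c.author_id = p.id AND c.sales > 14432

Result:
name    | sales
--------+------
Atwood  | NULL 
Le Guin | 58690
Le Guin | 60757
Le Guin | 74871
Borges  | 30656
Borges  | 34753
Borges  | 68297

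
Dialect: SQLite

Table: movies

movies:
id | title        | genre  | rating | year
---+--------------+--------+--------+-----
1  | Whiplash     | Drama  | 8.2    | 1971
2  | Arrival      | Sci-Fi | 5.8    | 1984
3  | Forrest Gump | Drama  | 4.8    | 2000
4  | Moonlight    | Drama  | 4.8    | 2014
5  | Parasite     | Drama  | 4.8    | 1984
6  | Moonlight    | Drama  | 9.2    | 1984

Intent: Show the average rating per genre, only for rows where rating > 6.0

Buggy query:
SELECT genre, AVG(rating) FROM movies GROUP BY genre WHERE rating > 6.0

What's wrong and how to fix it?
Bug: Row-level WHERE must come before GROUP BY in the clause order

Fix: Place WHERE between FROM and GROUP BY

Corrected query:
SELECT genre, AVG(rating) FROM movies WHERE rating > 6.0 GROUP BY genre

Result:
genre | AVG(rating)
------+------------
Drama | 8.7        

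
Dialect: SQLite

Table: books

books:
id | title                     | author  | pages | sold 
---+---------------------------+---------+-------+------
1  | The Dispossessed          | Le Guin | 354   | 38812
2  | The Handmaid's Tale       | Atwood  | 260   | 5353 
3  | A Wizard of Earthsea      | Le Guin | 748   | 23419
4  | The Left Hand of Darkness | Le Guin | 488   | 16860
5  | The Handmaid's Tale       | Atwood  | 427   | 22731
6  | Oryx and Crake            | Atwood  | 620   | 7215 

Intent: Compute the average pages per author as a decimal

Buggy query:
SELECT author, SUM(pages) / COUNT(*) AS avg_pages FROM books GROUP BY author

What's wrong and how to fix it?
Bug: SUM(pages) and COUNT(*) are both integers; the division truncates the fractional part

Fix: Cast one side to REAL so the division keeps the fractional part

Corrected query:
SELECT author, SUM(pages) * 1.0 / COUNT(*) AS avg_pages FROM books GROUP BY author

Result:
author  | avg_pages 
--------+-----------
Atwood  | 435.666667
Le Guin | 530       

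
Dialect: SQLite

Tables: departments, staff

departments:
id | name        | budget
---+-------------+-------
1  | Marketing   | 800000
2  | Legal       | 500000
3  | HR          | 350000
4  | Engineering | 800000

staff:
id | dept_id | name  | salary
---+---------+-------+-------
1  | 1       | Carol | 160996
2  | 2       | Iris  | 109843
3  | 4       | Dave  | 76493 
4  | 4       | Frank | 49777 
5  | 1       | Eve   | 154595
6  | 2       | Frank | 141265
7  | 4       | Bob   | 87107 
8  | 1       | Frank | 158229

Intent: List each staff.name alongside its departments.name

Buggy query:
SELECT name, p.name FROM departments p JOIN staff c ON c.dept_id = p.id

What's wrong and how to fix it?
Bug: Both tables have a 'name' column; the unqualified reference is ambiguous

Fix: Prefix ambiguous columns with the table alias

Corrected query:
SELECT c.name, p.name FROM departments p JOIN staff c ON c.dept_id = p.id

Result:
name  | name       
------+------------
Carol | Marketing  
Iris  | Legal      
Dave  | Engineering
Frank | Engineering
Eve   | Marketing  
Frank | Legal      
Bob   | Engineering
Frank | Marketing  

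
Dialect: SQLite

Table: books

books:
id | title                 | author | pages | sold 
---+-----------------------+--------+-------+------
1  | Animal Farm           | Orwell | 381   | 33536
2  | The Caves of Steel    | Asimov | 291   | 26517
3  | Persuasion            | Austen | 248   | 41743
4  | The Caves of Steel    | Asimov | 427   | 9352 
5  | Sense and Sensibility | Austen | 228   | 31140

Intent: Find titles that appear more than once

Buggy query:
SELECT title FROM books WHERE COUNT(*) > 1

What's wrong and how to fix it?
Bug: WHERE can't reference COUNT(*); aggregates are computed after WHERE

Fix: Group first, then use HAVING for the count condition

Corrected query:
SELECT title FROM books GROUP BY title HAVING COUNT(*) > 1

Result:
title             
------------------
The Caves of Steel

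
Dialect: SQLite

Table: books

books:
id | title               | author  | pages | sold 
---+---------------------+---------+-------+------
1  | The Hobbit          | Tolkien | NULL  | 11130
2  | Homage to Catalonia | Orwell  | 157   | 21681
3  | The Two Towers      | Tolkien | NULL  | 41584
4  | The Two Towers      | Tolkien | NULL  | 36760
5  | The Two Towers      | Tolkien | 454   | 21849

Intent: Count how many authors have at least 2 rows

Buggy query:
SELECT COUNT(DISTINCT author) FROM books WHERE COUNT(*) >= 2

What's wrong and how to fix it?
Bug: COUNT(*) cannot appear in WHERE; the per-group count doesn't exist yet

Fix: Group first with HAVING COUNT(*) >= 2, then COUNT the resulting groups

Corrected query:
SELECT COUNT(*) FROM (SELECT author FROM books GROUP BY author HAVING COUNT(*) >= 2)

Result:
COUNT(*)
--------
1       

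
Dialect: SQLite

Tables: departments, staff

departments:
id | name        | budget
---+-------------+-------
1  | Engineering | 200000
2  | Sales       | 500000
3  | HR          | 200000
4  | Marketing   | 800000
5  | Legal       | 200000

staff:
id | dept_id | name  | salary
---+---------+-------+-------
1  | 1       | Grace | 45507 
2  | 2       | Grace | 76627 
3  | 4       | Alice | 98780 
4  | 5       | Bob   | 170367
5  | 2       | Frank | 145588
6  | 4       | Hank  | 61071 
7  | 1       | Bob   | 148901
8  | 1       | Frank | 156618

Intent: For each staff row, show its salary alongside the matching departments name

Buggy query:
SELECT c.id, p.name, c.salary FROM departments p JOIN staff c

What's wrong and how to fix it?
Bug: Missing join condition: each staff row is matched to all departments rows instead of just its own

Fix: Add ON c.dept_id = p.id to the JOIN

Corrected query:
SELECT c.id, p.name, c.salary FROM departments p JOIN staff c ON c.dept_id = p.id

Result:
id | name        | salary
---+-------------+-------
1  | Engineering | 45507 
2  | Sales       | 76627 
3  | Marketing   | 98780 
4  | Legal       | 170367
5  | Sales       | 145588
6  | Marketing   | 61071 
7  | Engineering | 148901
8  | Engineering | 156618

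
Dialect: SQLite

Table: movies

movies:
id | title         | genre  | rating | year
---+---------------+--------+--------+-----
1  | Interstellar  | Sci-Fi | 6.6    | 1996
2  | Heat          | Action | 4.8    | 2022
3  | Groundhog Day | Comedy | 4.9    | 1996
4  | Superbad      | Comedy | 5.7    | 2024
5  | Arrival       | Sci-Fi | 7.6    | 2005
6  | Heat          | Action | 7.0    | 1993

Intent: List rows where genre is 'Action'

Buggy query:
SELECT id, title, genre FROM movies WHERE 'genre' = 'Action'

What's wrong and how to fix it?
Bug: 'genre' in single quotes is a string literal, not the column; the comparison is literal-vs-literal and never true

Fix: Reference the column as genre without single quotes

Corrected query:
SELECT id, title, genre FROM movies WHERE genre = 'Action'

Result:
id | title | genre 
---+-------+-------
2  | Heat  | Action
6  | Heat  | Action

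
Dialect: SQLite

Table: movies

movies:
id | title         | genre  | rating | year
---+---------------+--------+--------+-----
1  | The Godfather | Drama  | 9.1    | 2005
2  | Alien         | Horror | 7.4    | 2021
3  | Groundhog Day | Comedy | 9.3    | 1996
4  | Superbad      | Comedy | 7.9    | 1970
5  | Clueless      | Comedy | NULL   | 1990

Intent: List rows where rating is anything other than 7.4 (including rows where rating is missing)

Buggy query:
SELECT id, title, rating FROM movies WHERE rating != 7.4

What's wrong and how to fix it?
Bug: Inequality against NULL is unknown, not true; rows with NULL are dropped

Fix: Add an explicit OR rating IS NULL to include the missing-value rows

Corrected query:
SELECT id, title, rating FROM movies WHERE rating != 7.4 OR rating IS NULL

Result:
id | title         | rating
---+---------------+-------
1  | The Godfather | 9.1   
3  | Groundhog Day | 9.3   
4  | Superbad      | 7.9   
5  | Clueless      | NULL  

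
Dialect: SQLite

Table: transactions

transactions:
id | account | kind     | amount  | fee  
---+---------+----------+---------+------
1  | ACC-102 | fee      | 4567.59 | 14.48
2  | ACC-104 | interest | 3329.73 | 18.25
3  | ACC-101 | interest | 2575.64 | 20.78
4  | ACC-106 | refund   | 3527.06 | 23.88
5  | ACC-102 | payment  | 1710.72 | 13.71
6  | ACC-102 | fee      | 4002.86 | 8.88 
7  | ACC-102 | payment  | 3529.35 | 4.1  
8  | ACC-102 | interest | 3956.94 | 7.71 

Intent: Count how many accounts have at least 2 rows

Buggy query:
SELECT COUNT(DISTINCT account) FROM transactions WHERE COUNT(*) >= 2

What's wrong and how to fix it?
Bug: COUNT(*) cannot appear in WHERE; the per-group count doesn't exist yet

Fix: Group first with HAVING COUNT(*) >= 2, then COUNT the resulting groups

Corrected query:
SELECT COUNT(*) FROM (SELECT account FROM transactions GROUP BY account HAVING COUNT(*) >= 2)

Result:
COUNT(*)
--------
1       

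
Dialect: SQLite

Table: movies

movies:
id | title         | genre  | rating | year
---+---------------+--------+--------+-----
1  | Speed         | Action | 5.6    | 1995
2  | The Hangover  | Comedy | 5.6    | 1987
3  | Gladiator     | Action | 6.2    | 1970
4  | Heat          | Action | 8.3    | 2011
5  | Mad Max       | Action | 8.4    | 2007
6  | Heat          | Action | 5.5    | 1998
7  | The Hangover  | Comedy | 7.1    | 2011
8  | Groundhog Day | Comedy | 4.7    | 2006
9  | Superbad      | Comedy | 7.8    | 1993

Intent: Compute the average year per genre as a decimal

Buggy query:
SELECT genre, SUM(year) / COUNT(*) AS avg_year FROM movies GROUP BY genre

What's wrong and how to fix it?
Bug: SUM(year) and COUNT(*) are both integers; the division truncates the fractional part

Fix: Multiply by 1.0 (or CAST to REAL) to force floating-point division

Corrected query:
SELECT genre, SUM(year) * 1.0 / COUNT(*) AS avg_year FROM movies GROUP BY genre

Result:
genre  | avg_year
-------+---------
Action | 1996.2  
Comedy | 1999.25 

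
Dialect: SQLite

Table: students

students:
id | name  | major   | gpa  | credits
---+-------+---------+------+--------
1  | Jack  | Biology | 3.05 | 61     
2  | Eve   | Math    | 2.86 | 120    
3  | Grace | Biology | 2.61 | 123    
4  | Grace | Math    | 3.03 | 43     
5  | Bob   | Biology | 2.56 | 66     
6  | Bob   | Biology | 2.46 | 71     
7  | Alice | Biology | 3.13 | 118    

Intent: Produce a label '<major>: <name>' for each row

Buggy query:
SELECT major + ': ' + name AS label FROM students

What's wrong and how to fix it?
Bug: '+' is numeric addition; on text columns SQLite converts them to 0 instead of concatenating

Fix: Replace + with || to concatenate text

Corrected query:
SELECT major || ': ' || name AS label FROM students

Result:
label         
--------------
Biology: Jack 
Math: Eve     
Biology: Grace
Math: Grace   
Biology: Bob  
Biology: Bob  
Biology: Alice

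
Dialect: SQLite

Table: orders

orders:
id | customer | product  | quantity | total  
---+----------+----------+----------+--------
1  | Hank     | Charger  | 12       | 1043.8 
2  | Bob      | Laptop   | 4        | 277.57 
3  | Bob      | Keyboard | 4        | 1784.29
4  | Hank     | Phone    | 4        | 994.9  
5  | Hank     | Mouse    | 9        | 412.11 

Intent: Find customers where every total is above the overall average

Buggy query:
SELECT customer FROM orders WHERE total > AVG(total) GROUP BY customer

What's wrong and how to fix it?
Bug: WHERE evaluates per row before aggregation, so AVG() is unavailable

Fix: Use a subquery for AVG and a HAVING MIN(...) filter so the condition holds for every row in the group

Corrected query:
SELECT customer FROM orders GROUP BY customer HAVING MIN(total) > (SELECT AVG(total) FROM orders)

Result:
(no rows)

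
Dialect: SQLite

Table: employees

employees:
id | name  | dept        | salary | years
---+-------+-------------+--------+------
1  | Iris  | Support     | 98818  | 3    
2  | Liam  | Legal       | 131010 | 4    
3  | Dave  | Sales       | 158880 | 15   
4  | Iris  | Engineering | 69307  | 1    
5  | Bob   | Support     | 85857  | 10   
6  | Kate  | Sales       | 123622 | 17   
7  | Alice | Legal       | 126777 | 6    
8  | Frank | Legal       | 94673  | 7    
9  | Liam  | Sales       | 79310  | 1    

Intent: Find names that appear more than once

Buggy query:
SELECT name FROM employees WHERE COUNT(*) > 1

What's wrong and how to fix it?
Bug: COUNT(*) is an aggregate and cannot be used in WHERE

Fix: GROUP BY name, then filter groups with HAVING COUNT(*) > 1

Corrected query:
SELECT name FROM employees GROUP BY name HAVING COUNT(*) > 1

Result:
name
----
Iris
Liam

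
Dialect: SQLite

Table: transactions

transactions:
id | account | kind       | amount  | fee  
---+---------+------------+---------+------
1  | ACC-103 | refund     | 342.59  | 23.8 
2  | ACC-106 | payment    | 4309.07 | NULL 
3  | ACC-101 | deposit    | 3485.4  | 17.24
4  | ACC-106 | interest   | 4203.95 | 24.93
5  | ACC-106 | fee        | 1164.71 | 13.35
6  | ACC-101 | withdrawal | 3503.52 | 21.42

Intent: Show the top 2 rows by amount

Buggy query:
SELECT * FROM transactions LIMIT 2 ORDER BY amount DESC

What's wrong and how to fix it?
Bug: ORDER BY cannot follow LIMIT; LIMIT is the final clause

Fix: Swap the clauses: ORDER BY first, then LIMIT

Corrected query:
SELECT * FROM transactions ORDER BY amount DESC LIMIT 2

Result:
id | account | kind     | amount  | fee  
---+---------+----------+---------+------
2  | ACC-106 | payment  | 4309.07 | NULL 
4  | ACC-106 | interest | 4203.95 | 24.93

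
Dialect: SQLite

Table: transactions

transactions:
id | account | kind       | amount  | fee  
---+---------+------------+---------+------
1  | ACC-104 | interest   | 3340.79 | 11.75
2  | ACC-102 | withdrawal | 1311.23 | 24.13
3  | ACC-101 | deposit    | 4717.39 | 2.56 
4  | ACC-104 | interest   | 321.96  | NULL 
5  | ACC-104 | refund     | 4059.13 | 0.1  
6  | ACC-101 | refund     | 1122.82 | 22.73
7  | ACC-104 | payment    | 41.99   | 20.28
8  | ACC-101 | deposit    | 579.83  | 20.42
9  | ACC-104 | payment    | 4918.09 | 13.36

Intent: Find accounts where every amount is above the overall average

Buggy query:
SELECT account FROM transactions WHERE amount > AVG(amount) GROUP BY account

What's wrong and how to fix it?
Bug: WHERE evaluates per row before aggregation, so AVG() is unavailable

Fix: Use a subquery for AVG and a HAVING MIN(...) filter so the condition holds for every row in the group

Corrected query:
SELECT account FROM transactions GROUP BY account HAVING MIN(amount) > (SELECT AVG(amount) FROM transactions)

Result:
(no rows)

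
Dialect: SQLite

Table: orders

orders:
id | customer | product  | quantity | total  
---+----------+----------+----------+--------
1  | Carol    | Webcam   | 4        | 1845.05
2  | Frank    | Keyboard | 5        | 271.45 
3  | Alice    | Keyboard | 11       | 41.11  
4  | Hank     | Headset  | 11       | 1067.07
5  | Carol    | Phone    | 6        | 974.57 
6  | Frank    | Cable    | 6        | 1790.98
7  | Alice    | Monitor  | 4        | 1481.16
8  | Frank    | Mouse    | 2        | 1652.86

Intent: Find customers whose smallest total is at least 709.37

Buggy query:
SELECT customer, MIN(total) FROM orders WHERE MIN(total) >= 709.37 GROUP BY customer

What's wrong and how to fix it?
Bug: Aggregates like MIN are computed per group after WHERE runs

Fix: Replace WHERE with HAVING after the GROUP BY

Corrected query:
SELECT customer, MIN(total) FROM orders GROUP BY customer HAVING MIN(total) >= 709.37

Result:
customer | MIN(total)
---------+-----------
Carol    | 974.57    
Hank     | 1067.07   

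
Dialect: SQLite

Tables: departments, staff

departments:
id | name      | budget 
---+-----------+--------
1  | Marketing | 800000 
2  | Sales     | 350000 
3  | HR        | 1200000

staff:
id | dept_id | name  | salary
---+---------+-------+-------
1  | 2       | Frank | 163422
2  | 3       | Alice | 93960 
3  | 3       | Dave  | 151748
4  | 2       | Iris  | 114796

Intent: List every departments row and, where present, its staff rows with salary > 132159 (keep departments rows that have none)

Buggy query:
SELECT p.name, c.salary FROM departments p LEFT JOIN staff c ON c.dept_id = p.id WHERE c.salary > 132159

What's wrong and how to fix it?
Bug: Filtering c.salary in WHERE discards the NULL rows produced by LEFT JOIN, turning it into an inner join

Fix: Move the right-table condition into the ON clause so unmatched parents are kept

Corrected query:
SELECT p.name, c.salary FROM departments p LEFT JOIN staff c ON c.dept_id = p.id AND c.salary > 132159

Result:
name      | salary
----------+-------
Marketing | NULL  
Sales     | 163422
HR        | 151748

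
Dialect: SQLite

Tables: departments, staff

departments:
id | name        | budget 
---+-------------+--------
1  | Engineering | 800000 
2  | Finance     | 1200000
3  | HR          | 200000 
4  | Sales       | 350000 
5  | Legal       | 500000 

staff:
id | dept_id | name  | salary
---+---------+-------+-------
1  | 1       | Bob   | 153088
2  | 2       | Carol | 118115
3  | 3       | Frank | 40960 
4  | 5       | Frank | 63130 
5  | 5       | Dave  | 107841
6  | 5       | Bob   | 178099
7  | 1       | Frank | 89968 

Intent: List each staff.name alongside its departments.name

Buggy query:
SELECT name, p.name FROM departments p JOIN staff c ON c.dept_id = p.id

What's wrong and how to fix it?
Bug: 'name' exists in both joined tables, so the database can't tell which one is meant

Fix: Qualify the column with its table alias (c.name)

Corrected query:
SELECT c.name, p.name FROM departments p JOIN staff c ON c.dept_id = p.id

Result:
name  | name       
------+------------
Bob   | Engineering
Carol | Finance    
Frank | HR         
Frank | Legal      
Dave  | Legal      
Bob   | Legal      
Frank | Engineering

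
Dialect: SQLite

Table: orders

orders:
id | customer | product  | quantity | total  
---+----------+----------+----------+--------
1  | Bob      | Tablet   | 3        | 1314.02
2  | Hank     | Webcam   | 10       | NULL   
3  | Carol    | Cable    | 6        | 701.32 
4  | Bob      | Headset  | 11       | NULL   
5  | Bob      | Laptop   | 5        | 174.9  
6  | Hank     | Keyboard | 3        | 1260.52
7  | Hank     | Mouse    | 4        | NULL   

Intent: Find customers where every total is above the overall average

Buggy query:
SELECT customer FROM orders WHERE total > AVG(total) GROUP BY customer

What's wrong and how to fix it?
Bug: WHERE evaluates per row before aggregation, so AVG() is unavailable

Fix: Use a subquery for AVG and a HAVING MIN(...) filter so the condition holds for every row in the group

Corrected query:
SELECT customer FROM orders GROUP BY customer HAVING MIN(total) > (SELECT AVG(total) FROM orders)

Result:
customer
--------
Hank    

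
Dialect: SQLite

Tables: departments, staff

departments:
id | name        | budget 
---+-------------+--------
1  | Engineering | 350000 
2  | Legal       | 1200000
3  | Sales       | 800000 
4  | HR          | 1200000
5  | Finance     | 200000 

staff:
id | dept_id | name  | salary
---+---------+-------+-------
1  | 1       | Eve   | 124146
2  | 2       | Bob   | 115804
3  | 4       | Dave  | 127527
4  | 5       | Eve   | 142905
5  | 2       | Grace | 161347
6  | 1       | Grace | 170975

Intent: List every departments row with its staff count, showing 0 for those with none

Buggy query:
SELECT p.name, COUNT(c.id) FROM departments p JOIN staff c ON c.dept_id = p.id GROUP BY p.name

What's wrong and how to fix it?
Bug: An inner join excludes parents with zero children

Fix: Switch to LEFT JOIN to retain unmatched parent rows

Corrected query:
SELECT p.name, COUNT(c.id) FROM departments p LEFT JOIN staff c ON c.dept_id = p.id GROUP BY p.name

Result:
name        | COUNT(c.id)
------------+------------
Engineering | 2          
Finance     | 1          
HR          | 1          
Legal       | 2          
Sales       | 0          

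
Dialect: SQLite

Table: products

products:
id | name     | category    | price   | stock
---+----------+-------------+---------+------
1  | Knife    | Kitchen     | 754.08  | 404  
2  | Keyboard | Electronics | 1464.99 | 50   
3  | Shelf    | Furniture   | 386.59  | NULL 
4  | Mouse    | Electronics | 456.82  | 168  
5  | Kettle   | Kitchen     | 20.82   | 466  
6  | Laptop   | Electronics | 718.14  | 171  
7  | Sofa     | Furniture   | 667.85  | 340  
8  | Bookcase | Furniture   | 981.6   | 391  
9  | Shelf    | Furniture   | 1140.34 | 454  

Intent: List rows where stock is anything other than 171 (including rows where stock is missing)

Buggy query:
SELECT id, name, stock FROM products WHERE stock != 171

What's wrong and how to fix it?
Bug: Inequality against NULL is unknown, not true; rows with NULL are dropped

Fix: Handle NULL separately with IS NULL alongside the inequality

Corrected query:
SELECT id, name, stock FROM products WHERE stock != 171 OR stock IS NULL

Result:
id | name     | stock
---+----------+------
1  | Knife    | 404  
2  | Keyboard | 50   
3  | Shelf    | NULL 
4  | Mouse    | 168  
5  | Kettle   | 466  
7  | Sofa     | 340  
8  | Bookcase | 391  
9  | Shelf    | 454  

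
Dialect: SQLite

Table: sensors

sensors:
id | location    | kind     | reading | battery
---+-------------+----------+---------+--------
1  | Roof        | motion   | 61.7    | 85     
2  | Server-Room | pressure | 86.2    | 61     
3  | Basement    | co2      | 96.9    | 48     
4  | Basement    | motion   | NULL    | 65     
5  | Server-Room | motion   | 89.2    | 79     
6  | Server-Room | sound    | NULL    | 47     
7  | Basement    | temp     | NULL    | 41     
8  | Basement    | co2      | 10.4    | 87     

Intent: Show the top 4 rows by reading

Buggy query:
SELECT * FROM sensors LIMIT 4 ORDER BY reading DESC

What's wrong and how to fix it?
Bug: LIMIT must come after ORDER BY

Fix: Swap the clauses: ORDER BY first, then LIMIT

Corrected query:
SELECT * FROM sensors ORDER BY reading DESC LIMIT 4

Result:
id | location    | kind     | reading | battery
---+-------------+----------+---------+--------
3  | Basement    | co2      | 96.9    | 48     
5  | Server-Room | motion   | 89.2    | 79     
2  | Server-Room | pressure | 86.2    | 61     
1  | Roof        | motion   | 61.7    | 85     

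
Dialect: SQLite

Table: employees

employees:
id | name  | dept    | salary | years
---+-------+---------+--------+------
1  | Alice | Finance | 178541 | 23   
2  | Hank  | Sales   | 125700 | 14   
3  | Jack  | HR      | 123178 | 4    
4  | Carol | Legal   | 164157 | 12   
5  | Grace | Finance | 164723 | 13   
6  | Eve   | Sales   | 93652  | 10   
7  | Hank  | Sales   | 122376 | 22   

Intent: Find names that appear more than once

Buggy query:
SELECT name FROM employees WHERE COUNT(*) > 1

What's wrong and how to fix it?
Bug: WHERE can't reference COUNT(*); aggregates are computed after WHERE

Fix: GROUP BY name, then filter groups with HAVING COUNT(*) > 1

Corrected query:
SELECT name FROM employees GROUP BY name HAVING COUNT(*) > 1

Result:
name
----
Hank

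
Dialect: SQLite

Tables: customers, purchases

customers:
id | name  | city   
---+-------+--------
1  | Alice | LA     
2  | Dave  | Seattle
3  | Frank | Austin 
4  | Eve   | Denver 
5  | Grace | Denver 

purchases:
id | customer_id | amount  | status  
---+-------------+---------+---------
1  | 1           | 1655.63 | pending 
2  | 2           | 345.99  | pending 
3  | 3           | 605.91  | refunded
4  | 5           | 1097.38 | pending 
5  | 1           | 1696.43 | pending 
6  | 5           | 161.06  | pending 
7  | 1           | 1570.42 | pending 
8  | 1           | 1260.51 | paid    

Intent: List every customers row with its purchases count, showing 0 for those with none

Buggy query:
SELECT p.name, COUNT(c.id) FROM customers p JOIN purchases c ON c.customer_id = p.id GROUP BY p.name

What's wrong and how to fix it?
Bug: An inner join excludes parents with zero children

Fix: Use LEFT JOIN so parents without children still appear (COUNT(c.id) gives 0)

Corrected query:
SELECT p.name, COUNT(c.id) FROM customers p LEFT JOIN purchases c ON c.customer_id = p.id GROUP BY p.name

Result:
name  | COUNT(c.id)
------+------------
Alice | 4          
Dave  | 1          
Eve   | 0          
Frank | 1          
Grace | 2          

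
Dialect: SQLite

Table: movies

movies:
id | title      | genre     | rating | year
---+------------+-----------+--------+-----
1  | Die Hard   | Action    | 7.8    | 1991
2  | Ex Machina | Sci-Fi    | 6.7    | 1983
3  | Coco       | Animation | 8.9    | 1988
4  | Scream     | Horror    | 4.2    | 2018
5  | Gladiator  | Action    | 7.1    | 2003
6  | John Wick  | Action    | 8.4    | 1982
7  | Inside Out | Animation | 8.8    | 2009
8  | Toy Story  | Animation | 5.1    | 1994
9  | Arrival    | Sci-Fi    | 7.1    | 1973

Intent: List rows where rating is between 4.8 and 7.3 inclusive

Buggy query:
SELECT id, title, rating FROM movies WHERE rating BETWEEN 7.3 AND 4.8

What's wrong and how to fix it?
Bug: BETWEEN expects the lower bound first; with 7.3 AND 4.8 the range is empty

Fix: Write BETWEEN 4.8 AND 7.3

Corrected query:
SELECT id, title, rating FROM movies WHERE rating BETWEEN 4.8 AND 7.3

Result:
id | title      | rating
---+------------+-------
2  | Ex Machina | 6.7   
5  | Gladiator  | 7.1   
8  | Toy Story  | 5.1   
9  | Arrival    | 7.1   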